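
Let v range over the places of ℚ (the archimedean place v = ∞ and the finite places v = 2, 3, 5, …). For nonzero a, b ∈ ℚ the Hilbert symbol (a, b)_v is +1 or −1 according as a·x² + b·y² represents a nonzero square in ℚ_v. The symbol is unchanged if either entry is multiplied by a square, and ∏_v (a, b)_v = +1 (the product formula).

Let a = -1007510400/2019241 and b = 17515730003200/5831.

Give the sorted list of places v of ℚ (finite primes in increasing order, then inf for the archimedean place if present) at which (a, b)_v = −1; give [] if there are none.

Mod squares: a ≡ -46, b ≡ 30107. Check v ∈ {∞, 2, 3, 5, 7, 11, 13, 17, 23, 29}.
v=11: a=11^0·(≡4), b=11^3·(≡3) mod 11; (4|11)=+1, (3|11)=+1; (−1)^{0·3·5}·(+1)^3·(+1)^0 = +1.
v=29: a=29^-2·(≡19), b=29^0·(≡22) mod 29; (19|29)=-1, (22|29)=+1; (−1)^{-2·0·14}·(-1)^0·(+1)^-2 = +1.
v=23: a=23^1·(≡17), b=23^3·(≡11) mod 23; (17|23)=-1, (11|23)=-1; (−1)^{1·3·11}·(-1)^3·(-1)^1 = -1.
v=5: a=5^2·(≡4), b=5^2·(≡3) mod 5; (4|5)=+1, (3|5)=-1; (−1)^{2·2·2}·(+1)^2·(-1)^2 = +1.
v=13: a=13^2·(≡6), b=13^2·(≡12) mod 13; (6|13)=-1, (12|13)=+1; (−1)^{2·2·6}·(-1)^2·(+1)^2 = +1.
v=7: a=7^-4·(≡6), b=7^-3·(≡3) mod 7; (6|7)=-1, (3|7)=-1; (−1)^{-4·-3·3}·(-1)^-3·(-1)^-4 = -1.
v=∞: -46 < 0 and 30107 > 0  ⇒  (a,b)_∞ = +1.
v=3: a=3^4·(≡2), b=3^0·(≡2) mod 3; (2|3)=-1, (2|3)=-1; (−1)^{4·0·1}·(-1)^0·(-1)^4 = +1.
v=2: v_2(a)=7, v_2(b)=8; units ≡ 1, 3 (mod 8); ε·ε+αω+βω = 0·1+7·1+8·0 ≡ 1  ⇒  (a,b)_2 = -1.
v=17: a=17^0·(≡14), b=17^-1·(≡10) mod 17; (14|17)=-1, (10|17)=-1; (−1)^{0·-1·8}·(-1)^-1·(-1)^0 = -1.
|Ram(-46, 30107)| = 4, even; anisotropic at {2, 7, 17, 23}.

[2, 7, 17, 23]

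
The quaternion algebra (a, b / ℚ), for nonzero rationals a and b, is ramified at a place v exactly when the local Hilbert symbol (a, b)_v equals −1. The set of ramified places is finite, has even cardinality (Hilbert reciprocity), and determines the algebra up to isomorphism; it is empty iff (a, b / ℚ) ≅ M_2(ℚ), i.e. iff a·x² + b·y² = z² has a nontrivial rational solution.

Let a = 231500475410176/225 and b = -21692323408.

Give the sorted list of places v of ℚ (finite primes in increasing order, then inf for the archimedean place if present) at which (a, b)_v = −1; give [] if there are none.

Mod squares: a ≡ 2032639, b ≡ -1612093. Check v ∈ {∞, 2, 3, 5, 7, 17, 19, 23, 29, 31}.
v=17: a=17^1·(≡7), b=17^1·(≡7) mod 17; (7|17)=-1, (7|17)=-1; (−1)^{1·1·8}·(-1)^1·(-1)^1 = +1.
v=∞: 2032639 > 0 and -1612093 < 0  ⇒  (a,b)_∞ = +1.
v=29: a=29^3·(≡19), b=29^2·(≡11) mod 29; (19|29)=-1, (11|29)=-1; (−1)^{3·2·14}·(-1)^2·(-1)^3 = -1.
v=19: a=19^1·(≡1), b=19^1·(≡9) mod 19; (1|19)=+1, (9|19)=+1; (−1)^{1·1·9}·(+1)^1·(+1)^1 = -1.
v=3: a=3^-2·(≡1), b=3^0·(≡2) mod 3; (1|3)=+1, (2|3)=-1; (−1)^{-2·0·1}·(+1)^0·(-1)^-2 = +1.
v=5: a=5^-2·(≡4), b=5^0·(≡2) mod 5; (4|5)=+1, (2|5)=-1; (−1)^{-2·0·2}·(+1)^0·(-1)^-2 = +1.
v=31: a=31^1·(≡1), b=31^1·(≡30) mod 31; (1|31)=+1, (30|31)=-1; (−1)^{1·1·15}·(+1)^1·(-1)^1 = +1.
v=7: a=7^1·(≡6), b=7^1·(≡2) mod 7; (6|7)=-1, (2|7)=+1; (−1)^{1·1·3}·(-1)^1·(+1)^1 = +1.
v=2: v_2(a)=8, v_2(b)=4; units ≡ 7, 3 (mod 8); ε·ε+αω+βω = 1·1+8·1+4·0 ≡ 1  ⇒  (a,b)_2 = -1.
v=23: a=23^2·(≡15), b=23^1·(≡13) mod 23; (15|23)=-1, (13|23)=+1; (−1)^{2·1·11}·(-1)^1·(+1)^2 = -1.
|Ram(2032639, -1612093)| = 4, even; anisotropic at {2, 19, 23, 29}.

[2, 19, 23, 29]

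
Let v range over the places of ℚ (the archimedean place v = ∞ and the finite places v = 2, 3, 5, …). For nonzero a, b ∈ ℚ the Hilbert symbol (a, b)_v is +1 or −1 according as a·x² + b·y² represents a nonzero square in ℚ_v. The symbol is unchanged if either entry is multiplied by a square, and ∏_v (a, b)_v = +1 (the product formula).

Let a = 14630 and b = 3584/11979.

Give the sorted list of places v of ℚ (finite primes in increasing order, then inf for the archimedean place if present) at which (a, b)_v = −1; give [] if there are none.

[7, 19]

(a, b) ≡ (14630, 154) mod (ℚ^×)²; places V = {2, 3, 5, 7, 11, 19, ∞}.
(a,b)_11: α=1, u≡10; β=-3, v≡1 (mod 11); (10|11)=-1, (1|11)=+1; sign (−1)^1·-1^-3·+1^1 = +1.
(a,b)_∞: sgn(14630)=+, sgn(154)=+, so +1.
(a,b)_19: α=1, u≡10; β=0, v≡14 (mod 19); (10|19)=-1, (14|19)=-1; sign (−1)^0·-1^0·-1^1 = -1.
(a,b)_3: α=0, u≡2; β=-2, v≡1 (mod 3); (2|3)=-1, (1|3)=+1; sign (−1)^0·-1^-2·+1^0 = +1.
(a,b)_7: α=1, u≡4; β=1, v≡4 (mod 7); (4|7)=+1, (4|7)=+1; sign (−1)^1·+1^1·+1^1 = -1.
(a,b)_2: α=1, β=9; u≡3, v≡5 (mod 8); ε(u)ε(v)=1·0, αω(v)=1·1, βω(u)=9·1; sum ≡ 0  ⇒  +1.
(a,b)_5: α=1, u≡1; β=0, v≡1 (mod 5); (1|5)=+1, (1|5)=+1; sign (−1)^0·+1^0·+1^1 = +1.
(14630, 154 / ℚ) ramifies at {7, 19}: a division algebra.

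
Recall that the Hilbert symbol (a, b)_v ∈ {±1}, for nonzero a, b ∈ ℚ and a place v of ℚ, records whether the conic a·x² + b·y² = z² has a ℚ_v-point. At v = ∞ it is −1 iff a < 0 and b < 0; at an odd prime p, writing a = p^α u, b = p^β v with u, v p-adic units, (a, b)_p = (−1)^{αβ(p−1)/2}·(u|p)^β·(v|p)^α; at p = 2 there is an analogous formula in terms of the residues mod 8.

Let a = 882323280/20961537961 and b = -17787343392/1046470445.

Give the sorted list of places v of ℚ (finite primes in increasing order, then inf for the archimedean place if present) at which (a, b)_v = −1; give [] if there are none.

Mod squares: a ≡ 5, b ≡ -17290. Check v ∈ {∞, 2, 3, 5, 7, 13, 17, 19, 23, 37, 41, 43}.
v=41: a=41^2·(≡9), b=41^0·(≡11) mod 41; (9|41)=+1, (11|41)=-1; (−1)^{2·0·20}·(+1)^0·(-1)^2 = +1.
v=5: a=5^1·(≡1), b=5^-1·(≡2) mod 5; (1|5)=+1, (2|5)=-1; (−1)^{1·-1·2}·(+1)^-1·(-1)^1 = -1.
v=∞: 5 > 0 and -17290 < 0  ⇒  (a,b)_∞ = +1.
v=3: a=3^8·(≡2), b=3^8·(≡2) mod 3; (2|3)=-1, (2|3)=-1; (−1)^{8·8·1}·(-1)^8·(-1)^8 = +1.
v=2: v_2(a)=4, v_2(b)=5; units ≡ 5, 3 (mod 8); ε·ε+αω+βω = 0·1+4·1+5·1 ≡ 1  ⇒  (a,b)_2 = -1.
v=37: a=37^-2·(≡6), b=37^-2·(≡36) mod 37; (6|37)=-1, (36|37)=+1; (−1)^{-2·-2·18}·(-1)^-2·(+1)^-2 = +1.
v=13: a=13^-2·(≡11), b=13^1·(≡10) mod 13; (11|13)=-1, (10|13)=+1; (−1)^{-2·1·6}·(-1)^1·(+1)^-2 = -1.
v=43: a=43^-2·(≡28), b=43^0·(≡28) mod 43; (28|43)=-1, (28|43)=-1; (−1)^{-2·0·21}·(-1)^0·(-1)^-2 = +1.
v=23: a=23^0·(≡14), b=23^-2·(≡2) mod 23; (14|23)=-1, (2|23)=+1; (−1)^{0·-2·11}·(-1)^-2·(+1)^0 = +1.
v=17: a=17^0·(≡11), b=17^-2·(≡13) mod 17; (11|17)=-1, (13|17)=+1; (−1)^{0·-2·8}·(-1)^-2·(+1)^0 = +1.
v=7: a=7^-2·(≡5), b=7^3·(≡2) mod 7; (5|7)=-1, (2|7)=+1; (−1)^{-2·3·3}·(-1)^3·(+1)^-2 = -1.
v=19: a=19^0·(≡7), b=19^1·(≡15) mod 19; (7|19)=+1, (15|19)=-1; (−1)^{0·1·9}·(+1)^1·(-1)^0 = +1.
Ram(5, -17290) = {2, 5, 7, 13}; no ℚ_2-point on the conic.

[2, 5, 7, 13]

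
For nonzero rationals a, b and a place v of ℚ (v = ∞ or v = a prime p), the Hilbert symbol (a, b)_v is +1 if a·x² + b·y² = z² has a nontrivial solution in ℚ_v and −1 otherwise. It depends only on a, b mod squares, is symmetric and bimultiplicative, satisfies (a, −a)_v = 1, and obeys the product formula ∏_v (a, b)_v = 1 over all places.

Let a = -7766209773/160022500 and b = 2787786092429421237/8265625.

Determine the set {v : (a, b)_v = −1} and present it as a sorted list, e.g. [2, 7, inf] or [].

(a, b) ≡ (-493, 13717) mod (ℚ^×)²; places V = {2, 3, 5, 7, 11, 17, 23, 29, 43, ∞}.
(a,b)_29: α=1, u≡15; β=3, v≡20 (mod 29); (15|29)=-1, (20|29)=+1; sign (−1)^0·-1^3·+1^1 = -1.
(a,b)_2: α=-2, β=0; u≡3, v≡5 (mod 8); ε(u)ε(v)=1·0, αω(v)=-2·1, βω(u)=0·1; sum ≡ 0  ⇒  +1.
(a,b)_11: α=-2, u≡10; β=1, v≡4 (mod 11); (10|11)=-1, (4|11)=+1; sign (−1)^0·-1^1·+1^-2 = -1.
(a,b)_43: α=0, u≡9; β=1, v≡7 (mod 43); (9|43)=+1, (7|43)=-1; sign (−1)^0·+1^1·-1^0 = +1.
(a,b)_17: α=1, u≡12; β=4, v≡13 (mod 17); (12|17)=-1, (13|17)=+1; sign (−1)^0·-1^4·+1^1 = +1.
(a,b)_3: α=8, u≡2; β=10, v≡1 (mod 3); (2|3)=-1, (1|3)=+1; sign (−1)^0·-1^10·+1^8 = +1.
(a,b)_5: α=-4, u≡2; β=-6, v≡3 (mod 5); (2|5)=-1, (3|5)=-1; sign (−1)^0·-1^-6·-1^-4 = +1.
(a,b)_23: α=-2, u≡3; β=-2, v≡2 (mod 23); (3|23)=+1, (2|23)=+1; sign (−1)^0·+1^-2·+1^-2 = +1.
(a,b)_7: α=4, u≡1; β=2, v≡2 (mod 7); (1|7)=+1, (2|7)=+1; sign (−1)^0·+1^2·+1^4 = +1.
(a,b)_∞: sgn(-493)=−, sgn(13717)=+, so +1.
Ram(-493, 13717) = {11, 29}; no ℚ_11-point on the conic.

[11, 29]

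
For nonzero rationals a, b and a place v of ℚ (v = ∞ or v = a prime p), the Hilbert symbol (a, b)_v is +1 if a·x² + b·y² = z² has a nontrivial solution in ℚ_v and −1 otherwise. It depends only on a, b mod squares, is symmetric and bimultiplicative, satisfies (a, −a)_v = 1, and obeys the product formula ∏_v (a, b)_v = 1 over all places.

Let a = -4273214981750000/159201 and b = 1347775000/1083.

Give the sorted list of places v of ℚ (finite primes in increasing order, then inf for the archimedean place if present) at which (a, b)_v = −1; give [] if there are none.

[5, 11, 13, 29]

(a, b) ≡ (-143, 9570) mod (ℚ^×)²; places V = {2, 3, 5, 7, 11, 13, 19, 29, ∞}.
(a,b)_∞: sgn(-143)=−, sgn(9570)=+, so +1.
(a,b)_5: α=6, u≡3; β=5, v≡1 (mod 5); (3|5)=-1, (1|5)=+1; sign (−1)^0·-1^5·+1^6 = -1.
(a,b)_13: α=3, u≡7; β=2, v≡5 (mod 13); (7|13)=-1, (5|13)=-1; sign (−1)^0·-1^2·-1^3 = -1.
(a,b)_2: α=4, β=3; u≡1, v≡1 (mod 8); ε(u)ε(v)=0·0, αω(v)=4·0, βω(u)=3·0; sum ≡ 0  ⇒  +1.
(a,b)_19: α=-2, u≡16; β=-2, v≡2 (mod 19); (16|19)=+1, (2|19)=-1; sign (−1)^0·+1^-2·-1^-2 = +1.
(a,b)_3: α=-2, u≡1; β=-1, v≡1 (mod 3); (1|3)=+1, (1|3)=+1; sign (−1)^0·+1^-1·+1^-2 = +1.
(a,b)_7: α=-2, u≡1; β=0, v≡1 (mod 7); (1|7)=+1, (1|7)=+1; sign (−1)^0·+1^0·+1^-2 = +1.
(a,b)_29: α=4, u≡19; β=1, v≡18 (mod 29); (19|29)=-1, (18|29)=-1; sign (−1)^0·-1^1·-1^4 = -1.
(a,b)_11: α=1, u≡3; β=1, v≡3 (mod 11); (3|11)=+1, (3|11)=+1; sign (−1)^1·+1^1·+1^1 = -1.
|Ram(-143, 9570)| = 4, even; anisotropic at {5, 11, 13, 29}.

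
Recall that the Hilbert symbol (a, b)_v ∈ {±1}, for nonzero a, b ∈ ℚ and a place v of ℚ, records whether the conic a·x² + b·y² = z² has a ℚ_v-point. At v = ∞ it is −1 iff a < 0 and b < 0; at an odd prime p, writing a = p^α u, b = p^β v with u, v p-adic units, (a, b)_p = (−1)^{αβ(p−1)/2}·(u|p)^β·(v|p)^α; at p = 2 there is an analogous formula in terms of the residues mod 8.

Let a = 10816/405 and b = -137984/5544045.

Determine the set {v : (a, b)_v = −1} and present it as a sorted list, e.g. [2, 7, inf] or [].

Mod squares: a ≡ 5, b ≡ -55. Check v ∈ {∞, 2, 3, 5, 7, 11, 13}.
v=3: a=3^-4·(≡2), b=3^-8·(≡2) mod 3; (2|3)=-1, (2|3)=-1; (−1)^{-4·-8·1}·(-1)^-8·(-1)^-4 = +1.
v=13: a=13^2·(≡6), b=13^-2·(≡4) mod 13; (6|13)=-1, (4|13)=+1; (−1)^{2·-2·6}·(-1)^-2·(+1)^2 = +1.
v=7: a=7^0·(≡6), b=7^2·(≡4) mod 7; (6|7)=-1, (4|7)=+1; (−1)^{0·2·3}·(-1)^2·(+1)^0 = +1.
v=2: v_2(a)=6, v_2(b)=8; units ≡ 5, 1 (mod 8); ε·ε+αω+βω = 0·0+6·0+8·1 ≡ 0  ⇒  (a,b)_2 = +1.
v=∞: 5 > 0 and -55 < 0  ⇒  (a,b)_∞ = +1.
v=5: a=5^-1·(≡1), b=5^-1·(≡4) mod 5; (1|5)=+1, (4|5)=+1; (−1)^{-1·-1·2}·(+1)^-1·(+1)^-1 = +1.
v=11: a=11^0·(≡4), b=11^1·(≡7) mod 11; (4|11)=+1, (7|11)=-1; (−1)^{0·1·5}·(+1)^1·(-1)^0 = +1.
Ram(a, b) = ∅: the form 5·x² + -55·y² − z² is isotropic over every ℚ_v, so by Hasse–Minkowski it is isotropic over ℚ.

[]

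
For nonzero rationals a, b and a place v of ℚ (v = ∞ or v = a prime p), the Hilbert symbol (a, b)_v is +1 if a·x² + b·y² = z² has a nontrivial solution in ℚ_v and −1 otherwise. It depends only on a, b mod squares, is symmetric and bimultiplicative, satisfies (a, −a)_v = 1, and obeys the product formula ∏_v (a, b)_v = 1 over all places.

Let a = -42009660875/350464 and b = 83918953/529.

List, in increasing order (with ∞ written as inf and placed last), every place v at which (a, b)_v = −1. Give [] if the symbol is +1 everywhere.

[5, 7, 19, 31]

(a, b) ≡ (-35, 290377) mod (ℚ^×)²; places V = {2, 5, 7, 13, 17, 19, 23, 29, 31, 37, 41, ∞}.
(a,b)_2: α=-8, β=0; u≡5, v≡1 (mod 8); ε(u)ε(v)=0·0, αω(v)=-8·0, βω(u)=0·1; sum ≡ 0  ⇒  +1.
(a,b)_∞: sgn(-35)=−, sgn(290377)=+, so +1.
(a,b)_23: α=0, u≡22; β=-2, v≡3 (mod 23); (22|23)=-1, (3|23)=+1; sign (−1)^0·-1^-2·+1^0 = +1.
(a,b)_17: α=0, u≡15; β=3, v≡15 (mod 17); (15|17)=+1, (15|17)=+1; sign (−1)^0·+1^3·+1^0 = +1.
(a,b)_7: α=1, u≡4; β=0, v≡5 (mod 7); (4|7)=+1, (5|7)=-1; sign (−1)^0·+1^0·-1^1 = -1.
(a,b)_13: α=4, u≡1; β=0, v≡3 (mod 13); (1|13)=+1, (3|13)=+1; sign (−1)^0·+1^0·+1^4 = +1.
(a,b)_5: α=3, u≡2; β=0, v≡2 (mod 5); (2|5)=-1, (2|5)=-1; sign (−1)^0·-1^0·-1^3 = -1.
(a,b)_31: α=0, u≡11; β=1, v≡25 (mod 31); (11|31)=-1, (25|31)=+1; sign (−1)^0·-1^1·+1^0 = -1.
(a,b)_41: α=2, u≡26; β=0, v≡13 (mod 41); (26|41)=-1, (13|41)=-1; sign (−1)^0·-1^0·-1^2 = +1.
(a,b)_29: α=0, u≡20; β=1, v≡3 (mod 29); (20|29)=+1, (3|29)=-1; sign (−1)^0·+1^1·-1^0 = +1.
(a,b)_19: α=0, u≡15; β=1, v≡16 (mod 19); (15|19)=-1, (16|19)=+1; sign (−1)^0·-1^1·+1^0 = -1.
(a,b)_37: α=-2, u≡23; β=0, v≡33 (mod 37); (23|37)=-1, (33|37)=+1; sign (−1)^0·-1^0·+1^-2 = +1.
|Ram(-35, 290377)| = 4, even; anisotropic at {5, 7, 19, 31}.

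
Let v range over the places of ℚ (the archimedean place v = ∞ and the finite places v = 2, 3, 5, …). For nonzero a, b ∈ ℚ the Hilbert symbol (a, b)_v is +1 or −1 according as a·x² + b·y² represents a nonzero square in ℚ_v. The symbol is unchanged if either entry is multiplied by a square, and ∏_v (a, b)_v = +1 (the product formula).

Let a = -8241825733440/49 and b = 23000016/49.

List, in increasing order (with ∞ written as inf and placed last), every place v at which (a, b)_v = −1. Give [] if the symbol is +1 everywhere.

[3, 13, 19, 31]

Mod squares: a ≡ -76608285, b ≡ 1437501. Check v ∈ {∞, 2, 3, 5, 7, 13, 19, 23, 29, 31, 41}.
v=3: a=3^1·(≡1), b=3^1·(≡1) mod 3; (1|3)=+1, (1|3)=+1; (−1)^{1·1·1}·(+1)^1·(+1)^1 = -1.
v=∞: -76608285 < 0 and 1437501 > 0  ⇒  (a,b)_∞ = +1.
v=29: a=29^1·(≡2), b=29^1·(≡18) mod 29; (2|29)=-1, (18|29)=-1; (−1)^{1·1·14}·(-1)^1·(-1)^1 = +1.
v=5: a=5^1·(≡3), b=5^0·(≡4) mod 5; (3|5)=-1, (4|5)=+1; (−1)^{1·0·2}·(-1)^0·(+1)^1 = +1.
v=41: a=41^2·(≡39), b=41^1·(≡12) mod 41; (39|41)=+1, (12|41)=-1; (−1)^{2·1·20}·(+1)^1·(-1)^2 = +1.
v=19: a=19^1·(≡14), b=19^0·(≡2) mod 19; (14|19)=-1, (2|19)=-1; (−1)^{1·0·9}·(-1)^0·(-1)^1 = -1.
v=13: a=13^1·(≡5), b=13^1·(≡1) mod 13; (5|13)=-1, (1|13)=+1; (−1)^{1·1·6}·(-1)^1·(+1)^1 = -1.
v=31: a=31^1·(≡11), b=31^1·(≡30) mod 31; (11|31)=-1, (30|31)=-1; (−1)^{1·1·15}·(-1)^1·(-1)^1 = -1.
v=23: a=23^1·(≡21), b=23^0·(≡13) mod 23; (21|23)=-1, (13|23)=+1; (−1)^{1·0·11}·(-1)^0·(+1)^1 = +1.
v=2: v_2(a)=6, v_2(b)=4; units ≡ 3, 5 (mod 8); ε·ε+αω+βω = 1·0+6·1+4·1 ≡ 0  ⇒  (a,b)_2 = +1.
v=7: a=7^-2·(≡2), b=7^-2·(≡4) mod 7; (2|7)=+1, (4|7)=+1; (−1)^{-2·-2·3}·(+1)^-2·(+1)^-2 = +1.
Ram(-76608285, 1437501) = {3, 13, 19, 31}; no ℚ_3-point on the conic.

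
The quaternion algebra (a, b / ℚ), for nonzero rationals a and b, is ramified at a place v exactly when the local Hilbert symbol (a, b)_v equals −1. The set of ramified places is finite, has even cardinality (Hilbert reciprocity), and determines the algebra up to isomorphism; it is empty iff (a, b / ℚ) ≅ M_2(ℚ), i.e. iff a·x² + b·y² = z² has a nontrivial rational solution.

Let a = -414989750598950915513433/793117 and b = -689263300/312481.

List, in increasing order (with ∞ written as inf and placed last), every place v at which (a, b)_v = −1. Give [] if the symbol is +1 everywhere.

[2, 11, 13, 17, 23, inf]

(a, b) ≡ (-1458821, -6892633) mod (ℚ^×)²; places V = {2, 3, 5, 7, 11, 13, 17, 19, 23, 29, 31, 41, 43, ∞}.
(a,b)_5: α=0, u≡1; β=2, v≡3 (mod 5); (1|5)=+1, (3|5)=-1; sign (−1)^0·+1^2·-1^0 = +1.
(a,b)_17: α=3, u≡7; β=1, v≡8 (mod 17); (7|17)=-1, (8|17)=+1; sign (−1)^0·-1^1·+1^3 = -1.
(a,b)_2: α=0, β=2; u≡3, v≡7 (mod 8); ε(u)ε(v)=1·1, αω(v)=0·0, βω(u)=2·1; sum ≡ 1  ⇒  -1.
(a,b)_13: α=-3, u≡3; β=-2, v≡5 (mod 13); (3|13)=+1, (5|13)=-1; sign (−1)^0·+1^-2·-1^-3 = -1.
(a,b)_31: α=4, u≡25; β=1, v≡16 (mod 31); (25|31)=+1, (16|31)=+1; sign (−1)^0·+1^1·+1^4 = +1.
(a,b)_19: α=-2, u≡14; β=0, v≡6 (mod 19); (14|19)=-1, (6|19)=+1; sign (−1)^0·-1^0·+1^-2 = +1.
(a,b)_∞: sgn(-1458821)=−, sgn(-6892633)=−, so -1.
(a,b)_41: α=3, u≡38; β=1, v≡17 (mod 41); (38|41)=-1, (17|41)=-1; sign (−1)^0·-1^1·-1^3 = +1.
(a,b)_11: α=2, u≡6; β=1, v≡3 (mod 11); (6|11)=-1, (3|11)=+1; sign (−1)^0·-1^1·+1^2 = -1.
(a,b)_23: α=1, u≡10; β=0, v≡11 (mod 23); (10|23)=-1, (11|23)=-1; sign (−1)^0·-1^0·-1^1 = -1.
(a,b)_29: α=2, u≡23; β=1, v≡20 (mod 29); (23|29)=+1, (20|29)=+1; sign (−1)^0·+1^1·+1^2 = +1.
(a,b)_3: α=4, u≡1; β=0, v≡2 (mod 3); (1|3)=+1, (2|3)=-1; sign (−1)^0·+1^0·-1^4 = +1.
(a,b)_7: α=1, u≡2; β=0, v≡2 (mod 7); (2|7)=+1, (2|7)=+1; sign (−1)^0·+1^0·+1^1 = +1.
(a,b)_43: α=0, u≡23; β=-2, v≡1 (mod 43); (23|43)=+1, (1|43)=+1; sign (−1)^0·+1^-2·+1^0 = +1.
Ram(-1458821, -6892633) = {2, 11, 13, 17, 23, ∞}; no ℚ_2-point on the conic.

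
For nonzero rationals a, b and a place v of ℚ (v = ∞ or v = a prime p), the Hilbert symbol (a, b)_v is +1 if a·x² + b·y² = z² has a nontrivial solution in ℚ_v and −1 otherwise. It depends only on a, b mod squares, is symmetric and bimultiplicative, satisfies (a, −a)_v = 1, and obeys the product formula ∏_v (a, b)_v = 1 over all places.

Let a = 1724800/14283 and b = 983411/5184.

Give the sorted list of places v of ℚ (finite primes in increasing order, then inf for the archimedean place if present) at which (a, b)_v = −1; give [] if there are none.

[2, 3]

Mod squares: a ≡ 66, b ≡ 11. Check v ∈ {∞, 2, 3, 5, 7, 11, 13, 23}.
v=11: a=11^1·(≡10), b=11^1·(≡5) mod 11; (10|11)=-1, (5|11)=+1; (−1)^{1·1·5}·(-1)^1·(+1)^1 = +1.
v=2: v_2(a)=7, v_2(b)=-6; units ≡ 1, 3 (mod 8); ε·ε+αω+βω = 0·1+7·1+-6·0 ≡ 1  ⇒  (a,b)_2 = -1.
v=3: a=3^-3·(≡1), b=3^-4·(≡2) mod 3; (1|3)=+1, (2|3)=-1; (−1)^{-3·-4·1}·(+1)^-4·(-1)^-3 = -1.
v=13: a=13^0·(≡10), b=13^2·(≡6) mod 13; (10|13)=+1, (6|13)=-1; (−1)^{0·2·6}·(+1)^2·(-1)^0 = +1.
v=23: a=23^-2·(≡19), b=23^2·(≡20) mod 23; (19|23)=-1, (20|23)=-1; (−1)^{-2·2·11}·(-1)^2·(-1)^-2 = +1.
v=7: a=7^2·(≡6), b=7^0·(≡4) mod 7; (6|7)=-1, (4|7)=+1; (−1)^{2·0·3}·(-1)^0·(+1)^2 = +1.
v=5: a=5^2·(≡4), b=5^0·(≡4) mod 5; (4|5)=+1, (4|5)=+1; (−1)^{2·0·2}·(+1)^0·(+1)^2 = +1.
v=∞: 66 > 0 and 11 > 0  ⇒  (a,b)_∞ = +1.
Ram(66, 11) = {2, 3}; no ℚ_2-point on the conic.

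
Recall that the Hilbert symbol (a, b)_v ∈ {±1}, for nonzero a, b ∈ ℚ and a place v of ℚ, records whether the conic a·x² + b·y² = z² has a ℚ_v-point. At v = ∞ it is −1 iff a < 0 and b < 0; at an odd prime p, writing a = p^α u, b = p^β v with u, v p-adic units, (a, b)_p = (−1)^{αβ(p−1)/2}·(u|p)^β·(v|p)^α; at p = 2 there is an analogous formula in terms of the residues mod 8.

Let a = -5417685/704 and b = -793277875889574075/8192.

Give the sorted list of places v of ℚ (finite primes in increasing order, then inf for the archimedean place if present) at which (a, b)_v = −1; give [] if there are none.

[3, inf]

Mod squares: a ≡ -15015, b ≡ -6006. Check v ∈ {∞, 2, 3, 5, 7, 11, 13}.
v=11: a=11^-1·(≡10), b=11^1·(≡9) mod 11; (10|11)=-1, (9|11)=+1; (−1)^{-1·1·5}·(-1)^1·(+1)^-1 = +1.
v=7: a=7^3·(≡1), b=7^7·(≡3) mod 7; (1|7)=+1, (3|7)=-1; (−1)^{3·7·3}·(+1)^7·(-1)^3 = +1.
v=∞: -15015 < 0 and -6006 < 0  ⇒  (a,b)_∞ = -1.
v=2: v_2(a)=-6, v_2(b)=-13; units ≡ 1, 5 (mod 8); ε·ε+αω+βω = 0·0+-6·1+-13·0 ≡ 0  ⇒  (a,b)_2 = +1.
v=5: a=5^1·(≡2), b=5^2·(≡1) mod 5; (2|5)=-1, (1|5)=+1; (−1)^{1·2·2}·(-1)^2·(+1)^1 = +1.
v=3: a=3^5·(≡2), b=3^13·(≡2) mod 3; (2|3)=-1, (2|3)=-1; (−1)^{5·13·1}·(-1)^13·(-1)^5 = -1.
v=13: a=13^1·(≡11), b=13^3·(≡8) mod 13; (11|13)=-1, (8|13)=-1; (−1)^{1·3·6}·(-1)^3·(-1)^1 = +1.
(-15015, -6006 / ℚ) ramifies at {3, ∞}: a division algebra.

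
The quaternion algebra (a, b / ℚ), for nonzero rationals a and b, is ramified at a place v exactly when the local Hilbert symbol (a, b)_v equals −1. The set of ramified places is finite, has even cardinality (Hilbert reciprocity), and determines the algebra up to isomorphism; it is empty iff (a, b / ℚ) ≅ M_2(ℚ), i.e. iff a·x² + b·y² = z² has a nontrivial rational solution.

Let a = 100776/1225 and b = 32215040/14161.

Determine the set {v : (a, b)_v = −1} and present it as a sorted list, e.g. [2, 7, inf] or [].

[3, 13, 17, 19]

(a, b) ≡ (25194, 65) mod (ℚ^×)²; places V = {2, 3, 5, 7, 11, 13, 17, 19, ∞}.
(a,b)_19: α=1, u≡13; β=0, v≡14 (mod 19); (13|19)=-1, (14|19)=-1; sign (−1)^0·-1^0·-1^1 = -1.
(a,b)_3: α=1, u≡1; β=0, v≡2 (mod 3); (1|3)=+1, (2|3)=-1; sign (−1)^0·+1^0·-1^1 = -1.
(a,b)_∞: sgn(25194)=+, sgn(65)=+, so +1.
(a,b)_11: α=0, u≡4; β=2, v≡10 (mod 11); (4|11)=+1, (10|11)=-1; sign (−1)^0·+1^2·-1^0 = +1.
(a,b)_7: α=-2, u≡1; β=-2, v≡2 (mod 7); (1|7)=+1, (2|7)=+1; sign (−1)^0·+1^-2·+1^-2 = +1.
(a,b)_17: α=1, u≡12; β=-2, v≡14 (mod 17); (12|17)=-1, (14|17)=-1; sign (−1)^0·-1^-2·-1^1 = -1.
(a,b)_13: α=1, u≡10; β=1, v≡5 (mod 13); (10|13)=+1, (5|13)=-1; sign (−1)^0·+1^1·-1^1 = -1.
(a,b)_2: α=3, β=12; u≡5, v≡1 (mod 8); ε(u)ε(v)=0·0, αω(v)=3·0, βω(u)=12·1; sum ≡ 0  ⇒  +1.
(a,b)_5: α=-2, u≡4; β=1, v≡3 (mod 5); (4|5)=+1, (3|5)=-1; sign (−1)^0·+1^1·-1^-2 = +1.
(25194, 65 / ℚ) ramifies at {3, 13, 17, 19}: a division algebra.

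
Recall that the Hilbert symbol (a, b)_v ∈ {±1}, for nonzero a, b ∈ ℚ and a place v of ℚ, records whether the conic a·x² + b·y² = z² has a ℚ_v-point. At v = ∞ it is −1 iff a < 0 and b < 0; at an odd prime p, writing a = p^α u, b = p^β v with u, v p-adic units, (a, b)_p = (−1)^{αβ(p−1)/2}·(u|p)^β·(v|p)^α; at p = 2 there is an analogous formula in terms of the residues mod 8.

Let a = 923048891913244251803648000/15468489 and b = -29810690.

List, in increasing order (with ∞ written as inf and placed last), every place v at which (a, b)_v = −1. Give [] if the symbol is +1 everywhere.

[5, 13, 41, 47]

Mod squares: a ≡ 42770, b ≡ -29810690. Check v ∈ {∞, 2, 3, 5, 7, 11, 13, 17, 19, 23, 41, 47}.
v=5: a=5^3·(≡1), b=5^1·(≡2) mod 5; (1|5)=+1, (2|5)=-1; (−1)^{3·1·2}·(+1)^1·(-1)^3 = -1.
v=2: v_2(a)=15, v_2(b)=1; units ≡ 1, 7 (mod 8); ε·ε+αω+βω = 0·1+15·0+1·0 ≡ 0  ⇒  (a,b)_2 = +1.
v=13: a=13^3·(≡9), b=13^1·(≡5) mod 13; (9|13)=+1, (5|13)=-1; (−1)^{3·1·6}·(+1)^1·(-1)^3 = -1.
v=7: a=7^5·(≡3), b=7^1·(≡4) mod 7; (3|7)=-1, (4|7)=+1; (−1)^{5·1·3}·(-1)^1·(+1)^5 = +1.
v=11: a=11^2·(≡10), b=11^0·(≡3) mod 11; (10|11)=-1, (3|11)=+1; (−1)^{2·0·5}·(-1)^0·(+1)^2 = +1.
v=41: a=41^2·(≡22), b=41^1·(≡4) mod 41; (22|41)=-1, (4|41)=+1; (−1)^{2·1·20}·(-1)^1·(+1)^2 = -1.
v=17: a=17^2·(≡15), b=17^1·(≡14) mod 17; (15|17)=+1, (14|17)=-1; (−1)^{2·1·8}·(+1)^1·(-1)^2 = +1.
v=23: a=23^-2·(≡1), b=23^0·(≡1) mod 23; (1|23)=+1, (1|23)=+1; (−1)^{-2·0·11}·(+1)^0·(+1)^-2 = +1.
v=19: a=19^-2·(≡4), b=19^0·(≡6) mod 19; (4|19)=+1, (6|19)=+1; (−1)^{-2·0·9}·(+1)^0·(+1)^-2 = +1.
v=∞: 42770 > 0 and -29810690 < 0  ⇒  (a,b)_∞ = +1.
v=47: a=47^3·(≡9), b=47^1·(≡42) mod 47; (9|47)=+1, (42|47)=+1; (−1)^{3·1·23}·(+1)^1·(+1)^3 = -1.
v=3: a=3^-4·(≡2), b=3^0·(≡1) mod 3; (2|3)=-1, (1|3)=+1; (−1)^{-4·0·1}·(-1)^0·(+1)^-4 = +1.
Ram(42770, -29810690) = {5, 13, 41, 47}; no ℚ_5-point on the conic.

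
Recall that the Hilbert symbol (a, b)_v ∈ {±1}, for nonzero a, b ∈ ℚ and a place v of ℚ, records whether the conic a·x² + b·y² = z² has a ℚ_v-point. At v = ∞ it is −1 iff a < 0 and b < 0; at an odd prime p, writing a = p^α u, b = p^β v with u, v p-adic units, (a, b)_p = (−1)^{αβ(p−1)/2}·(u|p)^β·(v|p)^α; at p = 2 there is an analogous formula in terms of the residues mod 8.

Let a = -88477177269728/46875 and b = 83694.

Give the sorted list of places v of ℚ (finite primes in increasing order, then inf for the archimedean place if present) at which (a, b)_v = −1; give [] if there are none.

(a, b) ≡ (-135546, 83694) mod (ℚ^×)²; places V = {2, 3, 5, 13, 19, 23, 29, 37, 41, ∞}.
(a,b)_41: α=1, u≡26; β=0, v≡13 (mod 41); (26|41)=-1, (13|41)=-1; sign (−1)^0·-1^0·-1^1 = -1.
(a,b)_∞: sgn(-135546)=−, sgn(83694)=+, so +1.
(a,b)_5: α=-6, u≡4; β=0, v≡4 (mod 5); (4|5)=+1, (4|5)=+1; sign (−1)^0·+1^0·+1^-6 = +1.
(a,b)_23: α=2, u≡4; β=0, v≡20 (mod 23); (4|23)=+1, (20|23)=-1; sign (−1)^0·+1^0·-1^2 = +1.
(a,b)_19: α=1, u≡8; β=0, v≡18 (mod 19); (8|19)=-1, (18|19)=-1; sign (−1)^0·-1^0·-1^1 = -1.
(a,b)_13: α=2, u≡5; β=1, v≡3 (mod 13); (5|13)=-1, (3|13)=+1; sign (−1)^0·-1^1·+1^2 = -1.
(a,b)_29: α=1, u≡24; β=1, v≡15 (mod 29); (24|29)=+1, (15|29)=-1; sign (−1)^0·+1^1·-1^1 = -1.
(a,b)_2: α=5, β=1; u≡3, v≡7 (mod 8); ε(u)ε(v)=1·1, αω(v)=5·0, βω(u)=1·1; sum ≡ 0  ⇒  +1.
(a,b)_37: α=2, u≡32; β=1, v≡5 (mod 37); (32|37)=-1, (5|37)=-1; sign (−1)^0·-1^1·-1^2 = -1.
(a,b)_3: α=-1, u≡1; β=1, v≡1 (mod 3); (1|3)=+1, (1|3)=+1; sign (−1)^1·+1^1·+1^-1 = -1.
|Ram(-135546, 83694)| = 6, even; anisotropic at {3, 13, 19, 29, 37, 41}.

[3, 13, 19, 29, 37, 41]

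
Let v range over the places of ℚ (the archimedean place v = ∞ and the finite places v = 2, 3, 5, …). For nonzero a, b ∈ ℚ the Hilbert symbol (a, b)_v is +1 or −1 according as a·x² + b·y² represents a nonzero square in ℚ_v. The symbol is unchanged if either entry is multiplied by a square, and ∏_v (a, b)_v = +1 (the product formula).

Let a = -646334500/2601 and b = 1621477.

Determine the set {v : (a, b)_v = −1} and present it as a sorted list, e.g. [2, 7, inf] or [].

[5, 11, 13, 31]

Mod squares: a ≡ -131905, b ≡ 1621477. Check v ∈ {∞, 2, 3, 5, 7, 11, 13, 17, 23, 29, 31, 37}.
v=5: a=5^3·(≡4), b=5^0·(≡2) mod 5; (4|5)=+1, (2|5)=-1; (−1)^{3·0·2}·(+1)^0·(-1)^3 = -1.
v=37: a=37^1·(≡8), b=37^0·(≡26) mod 37; (8|37)=-1, (26|37)=+1; (−1)^{1·0·18}·(-1)^0·(+1)^1 = +1.
v=11: a=11^0·(≡7), b=11^1·(≡7) mod 11; (7|11)=-1, (7|11)=-1; (−1)^{0·1·5}·(-1)^1·(-1)^0 = -1.
v=∞: -131905 < 0 and 1621477 > 0  ⇒  (a,b)_∞ = +1.
v=31: a=31^1·(≡26), b=31^0·(≡22) mod 31; (26|31)=-1, (22|31)=-1; (−1)^{1·0·15}·(-1)^0·(-1)^1 = -1.
v=2: v_2(a)=2, v_2(b)=0; units ≡ 7, 5 (mod 8); ε·ε+αω+βω = 1·0+2·1+0·0 ≡ 0  ⇒  (a,b)_2 = +1.
v=29: a=29^0·(≡5), b=29^1·(≡1) mod 29; (5|29)=+1, (1|29)=+1; (−1)^{0·1·14}·(+1)^1·(+1)^0 = +1.
v=17: a=17^-2·(≡1), b=17^1·(≡11) mod 17; (1|17)=+1, (11|17)=-1; (−1)^{-2·1·8}·(+1)^1·(-1)^-2 = +1.
v=3: a=3^-2·(≡2), b=3^0·(≡1) mod 3; (2|3)=-1, (1|3)=+1; (−1)^{-2·0·1}·(-1)^0·(+1)^-2 = +1.
v=23: a=23^1·(≡19), b=23^1·(≡4) mod 23; (19|23)=-1, (4|23)=+1; (−1)^{1·1·11}·(-1)^1·(+1)^1 = +1.
v=7: a=7^2·(≡5), b=7^0·(≡4) mod 7; (5|7)=-1, (4|7)=+1; (−1)^{2·0·3}·(-1)^0·(+1)^2 = +1.
v=13: a=13^0·(≡7), b=13^1·(≡7) mod 13; (7|13)=-1, (7|13)=-1; (−1)^{0·1·6}·(-1)^1·(-1)^0 = -1.
Ram(-131905, 1621477) = {5, 11, 13, 31}; no ℚ_5-point on the conic.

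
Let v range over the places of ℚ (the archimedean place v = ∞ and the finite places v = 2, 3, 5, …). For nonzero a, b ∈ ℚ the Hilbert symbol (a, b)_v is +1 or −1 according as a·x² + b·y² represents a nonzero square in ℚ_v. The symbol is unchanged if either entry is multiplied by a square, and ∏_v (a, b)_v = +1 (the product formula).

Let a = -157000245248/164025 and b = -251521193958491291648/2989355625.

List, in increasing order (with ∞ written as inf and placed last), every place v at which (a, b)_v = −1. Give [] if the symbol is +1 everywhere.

[7, inf]

Mod squares: a ≡ -2618, b ≡ -2. Check v ∈ {∞, 2, 3, 5, 7, 11, 17}.
v=7: a=7^1·(≡2), b=7^0·(≡3) mod 7; (2|7)=+1, (3|7)=-1; (−1)^{1·0·3}·(+1)^0·(-1)^1 = -1.
v=3: a=3^-8·(≡1), b=3^-14·(≡1) mod 3; (1|3)=+1, (1|3)=+1; (−1)^{-8·-14·1}·(+1)^-14·(+1)^-8 = +1.
v=∞: -2618 < 0 and -2 < 0  ⇒  (a,b)_∞ = -1.
v=5: a=5^-2·(≡2), b=5^-4·(≡3) mod 5; (2|5)=-1, (3|5)=-1; (−1)^{-2·-4·2}·(-1)^-4·(-1)^-2 = +1.
v=11: a=11^5·(≡4), b=11^10·(≡1) mod 11; (4|11)=+1, (1|11)=+1; (−1)^{5·10·5}·(+1)^10·(+1)^5 = +1.
v=17: a=17^1·(≡8), b=17^2·(≡8) mod 17; (8|17)=+1, (8|17)=+1; (−1)^{1·2·8}·(+1)^2·(+1)^1 = +1.
v=2: v_2(a)=13, v_2(b)=25; units ≡ 3, 7 (mod 8); ε·ε+αω+βω = 1·1+13·0+25·1 ≡ 0  ⇒  (a,b)_2 = +1.
|Ram(-2618, -2)| = 2, even; anisotropic at {7, ∞}.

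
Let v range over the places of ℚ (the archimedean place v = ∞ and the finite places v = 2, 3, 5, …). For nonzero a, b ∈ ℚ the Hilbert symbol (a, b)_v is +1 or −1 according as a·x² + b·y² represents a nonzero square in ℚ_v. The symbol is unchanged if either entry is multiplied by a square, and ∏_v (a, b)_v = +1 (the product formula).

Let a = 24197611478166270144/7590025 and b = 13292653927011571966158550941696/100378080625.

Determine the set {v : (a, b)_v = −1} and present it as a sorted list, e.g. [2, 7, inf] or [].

(a, b) ≡ (51051, 1309) mod (ℚ^×)²; places V = {2, 3, 5, 7, 11, 13, 17, 19, 23, 29, ∞}.
(a,b)_11: α=5, u≡7; β=7, v≡1 (mod 11); (7|11)=-1, (1|11)=+1; sign (−1)^1·-1^7·+1^5 = +1.
(a,b)_19: α=-2, u≡11; β=-2, v≡5 (mod 19); (11|19)=+1, (5|19)=+1; sign (−1)^0·+1^-2·+1^-2 = +1.
(a,b)_13: α=1, u≡10; β=2, v≡9 (mod 13); (10|13)=+1, (9|13)=+1; sign (−1)^0·+1^2·+1^1 = +1.
(a,b)_29: α=-2, u≡17; β=-2, v≡16 (mod 29); (17|29)=-1, (16|29)=+1; sign (−1)^0·-1^-2·+1^-2 = +1.
(a,b)_23: α=0, u≡22; β=-2, v≡7 (mod 23); (22|23)=-1, (7|23)=-1; sign (−1)^0·-1^-2·-1^0 = +1.
(a,b)_17: α=3, u≡14; β=7, v≡16 (mod 17); (14|17)=-1, (16|17)=+1; sign (−1)^0·-1^7·+1^3 = -1.
(a,b)_3: α=7, u≡1; β=6, v≡1 (mod 3); (1|3)=+1, (1|3)=+1; sign (−1)^0·+1^6·+1^7 = +1.
(a,b)_7: α=5, u≡3; β=7, v≡5 (mod 7); (3|7)=-1, (5|7)=-1; sign (−1)^1·-1^7·-1^5 = -1.
(a,b)_2: α=6, β=14; u≡3, v≡5 (mod 8); ε(u)ε(v)=1·0, αω(v)=6·1, βω(u)=14·1; sum ≡ 0  ⇒  +1.
(a,b)_∞: sgn(51051)=+, sgn(1309)=+, so +1.
(a,b)_5: α=-2, u≡4; β=-4, v≡4 (mod 5); (4|5)=+1, (4|5)=+1; sign (−1)^0·+1^-4·+1^-2 = +1.
Ram(51051, 1309) = {7, 17}; no ℚ_7-point on the conic.

[7, 17]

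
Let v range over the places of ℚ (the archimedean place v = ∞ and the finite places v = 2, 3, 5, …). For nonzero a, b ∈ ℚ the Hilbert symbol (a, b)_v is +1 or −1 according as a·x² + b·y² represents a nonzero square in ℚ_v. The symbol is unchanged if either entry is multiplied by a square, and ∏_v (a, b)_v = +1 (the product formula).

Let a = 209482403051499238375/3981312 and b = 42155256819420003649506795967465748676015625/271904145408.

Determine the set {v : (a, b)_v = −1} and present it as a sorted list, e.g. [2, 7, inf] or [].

Mod squares: a ≡ 13750368645, b ≡ 155595. Check v ∈ {∞, 2, 3, 5, 7, 11, 13, 23, 37, 41, 43, 47}.
v=37: a=37^1·(≡11), b=37^2·(≡7) mod 37; (11|37)=+1, (7|37)=+1; (−1)^{1·2·18}·(+1)^2·(+1)^1 = +1.
v=∞: 13750368645 > 0 and 155595 > 0  ⇒  (a,b)_∞ = +1.
v=47: a=47^1·(≡29), b=47^2·(≡1) mod 47; (29|47)=-1, (1|47)=+1; (−1)^{1·2·23}·(-1)^2·(+1)^1 = +1.
v=41: a=41^1·(≡38), b=41^3·(≡16) mod 41; (38|41)=-1, (16|41)=+1; (−1)^{1·3·20}·(-1)^3·(+1)^1 = -1.
v=3: a=3^-5·(≡1), b=3^-3·(≡1) mod 3; (1|3)=+1, (1|3)=+1; (−1)^{-5·-3·1}·(+1)^-3·(+1)^-5 = -1.
v=5: a=5^3·(≡1), b=5^7·(≡1) mod 5; (1|5)=+1, (1|5)=+1; (−1)^{3·7·2}·(+1)^7·(+1)^3 = +1.
v=43: a=43^1·(≡2), b=43^2·(≡40) mod 43; (2|43)=-1, (40|43)=+1; (−1)^{1·2·21}·(-1)^2·(+1)^1 = +1.
v=2: v_2(a)=-14, v_2(b)=-22; units ≡ 5, 3 (mod 8); ε·ε+αω+βω = 0·1+-14·1+-22·1 ≡ 0  ⇒  (a,b)_2 = +1.
v=23: a=23^3·(≡14), b=23^9·(≡18) mod 23; (14|23)=-1, (18|23)=+1; (−1)^{3·9·11}·(-1)^9·(+1)^3 = +1.
v=11: a=11^2·(≡2), b=11^5·(≡6) mod 11; (2|11)=-1, (6|11)=-1; (−1)^{2·5·5}·(-1)^5·(-1)^2 = -1.
v=7: a=7^0·(≡6), b=7^-4·(≡3) mod 7; (6|7)=-1, (3|7)=-1; (−1)^{0·-4·3}·(-1)^-4·(-1)^0 = +1.
v=13: a=13^5·(≡4), b=13^6·(≡6) mod 13; (4|13)=+1, (6|13)=-1; (−1)^{5·6·6}·(+1)^6·(-1)^5 = -1.
(13750368645, 155595 / ℚ) ramifies at {3, 11, 13, 41}: a division algebra.

[3, 11, 13, 41]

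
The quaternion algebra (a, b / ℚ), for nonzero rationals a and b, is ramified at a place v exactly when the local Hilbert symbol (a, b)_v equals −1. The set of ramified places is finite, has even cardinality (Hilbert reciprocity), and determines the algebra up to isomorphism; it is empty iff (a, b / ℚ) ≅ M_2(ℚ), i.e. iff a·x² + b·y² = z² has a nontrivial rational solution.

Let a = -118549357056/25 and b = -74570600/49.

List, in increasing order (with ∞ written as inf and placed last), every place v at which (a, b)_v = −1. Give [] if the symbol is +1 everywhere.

(a, b) ≡ (-97266, -745706) mod (ℚ^×)²; places V = {2, 3, 5, 7, 13, 23, 29, 43, ∞}.
(a,b)_7: α=0, u≡6; β=-2, v≡1 (mod 7); (6|7)=-1, (1|7)=+1; sign (−1)^0·-1^-2·+1^0 = +1.
(a,b)_23: α=2, u≡2; β=1, v≡6 (mod 23); (2|23)=+1, (6|23)=+1; sign (−1)^0·+1^1·+1^2 = +1.
(a,b)_∞: sgn(-97266)=−, sgn(-745706)=−, so -1.
(a,b)_29: α=1, u≡19; β=1, v≡16 (mod 29); (19|29)=-1, (16|29)=+1; sign (−1)^0·-1^1·+1^1 = -1.
(a,b)_5: α=-2, u≡4; β=2, v≡4 (mod 5); (4|5)=+1, (4|5)=+1; sign (−1)^0·+1^2·+1^-2 = +1.
(a,b)_3: α=3, u≡2; β=0, v≡1 (mod 3); (2|3)=-1, (1|3)=+1; sign (−1)^0·-1^0·+1^3 = +1.
(a,b)_13: α=1, u≡7; β=1, v≡5 (mod 13); (7|13)=-1, (5|13)=-1; sign (−1)^0·-1^1·-1^1 = +1.
(a,b)_2: α=9, β=3; u≡7, v≡3 (mod 8); ε(u)ε(v)=1·1, αω(v)=9·1, βω(u)=3·0; sum ≡ 0  ⇒  +1.
(a,b)_43: α=1, u≡6; β=1, v≡27 (mod 43); (6|43)=+1, (27|43)=-1; sign (−1)^1·+1^1·-1^1 = +1.
Ram(-97266, -745706) = {29, ∞}; no ℚ_29-point on the conic.

[29, inf]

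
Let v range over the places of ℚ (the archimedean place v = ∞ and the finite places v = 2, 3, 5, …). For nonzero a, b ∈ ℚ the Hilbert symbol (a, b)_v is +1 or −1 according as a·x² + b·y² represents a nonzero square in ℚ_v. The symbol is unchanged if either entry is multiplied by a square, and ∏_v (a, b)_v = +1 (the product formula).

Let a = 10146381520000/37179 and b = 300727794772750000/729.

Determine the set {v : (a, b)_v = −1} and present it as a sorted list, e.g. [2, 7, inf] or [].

Mod squares: a ≡ 21318, b ≡ 19. Check v ∈ {∞, 2, 3, 5, 11, 17, 19, 41}.
v=19: a=19^3·(≡9), b=19^5·(≡6) mod 19; (9|19)=+1, (6|19)=+1; (−1)^{3·5·9}·(+1)^5·(+1)^3 = -1.
v=11: a=11^1·(≡8), b=11^0·(≡6) mod 11; (8|11)=-1, (6|11)=-1; (−1)^{1·0·5}·(-1)^0·(-1)^1 = -1.
v=41: a=41^2·(≡36), b=41^2·(≡26) mod 41; (36|41)=+1, (26|41)=-1; (−1)^{2·2·20}·(+1)^2·(-1)^2 = +1.
v=∞: 21318 > 0 and 19 > 0  ⇒  (a,b)_∞ = +1.
v=17: a=17^-1·(≡15), b=17^2·(≡4) mod 17; (15|17)=+1, (4|17)=+1; (−1)^{-1·2·8}·(+1)^2·(+1)^-1 = +1.
v=3: a=3^-7·(≡2), b=3^-6·(≡1) mod 3; (2|3)=-1, (1|3)=+1; (−1)^{-7·-6·1}·(-1)^-6·(+1)^-7 = +1.
v=2: v_2(a)=7, v_2(b)=4; units ≡ 3, 3 (mod 8); ε·ε+αω+βω = 1·1+7·1+4·1 ≡ 0  ⇒  (a,b)_2 = +1.
v=5: a=5^4·(≡3), b=5^6·(≡4) mod 5; (3|5)=-1, (4|5)=+1; (−1)^{4·6·2}·(-1)^6·(+1)^4 = +1.
Ram(21318, 19) = {11, 19}; no ℚ_11-point on the conic.

[11, 19]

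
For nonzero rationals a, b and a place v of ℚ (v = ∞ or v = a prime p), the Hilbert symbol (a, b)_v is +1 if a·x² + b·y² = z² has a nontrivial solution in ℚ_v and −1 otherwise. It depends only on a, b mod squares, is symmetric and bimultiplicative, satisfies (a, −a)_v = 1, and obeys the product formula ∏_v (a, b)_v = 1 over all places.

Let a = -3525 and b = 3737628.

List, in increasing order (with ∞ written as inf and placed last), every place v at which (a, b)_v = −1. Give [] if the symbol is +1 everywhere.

[2, 3]

(a, b) ≡ (-141, 47) mod (ℚ^×)²; places V = {2, 3, 5, 47, ∞}.
(a,b)_2: α=0, β=2; u≡3, v≡7 (mod 8); ε(u)ε(v)=1·1, αω(v)=0·0, βω(u)=2·1; sum ≡ 1  ⇒  -1.
(a,b)_5: α=2, u≡4; β=0, v≡3 (mod 5); (4|5)=+1, (3|5)=-1; sign (−1)^0·+1^0·-1^2 = +1.
(a,b)_47: α=1, u≡19; β=3, v≡36 (mod 47); (19|47)=-1, (36|47)=+1; sign (−1)^1·-1^3·+1^1 = +1.
(a,b)_∞: sgn(-141)=−, sgn(47)=+, so +1.
(a,b)_3: α=1, u≡1; β=2, v≡2 (mod 3); (1|3)=+1, (2|3)=-1; sign (−1)^0·+1^2·-1^1 = -1.
Ram(-141, 47) = {2, 3}; no ℚ_2-point on the conic.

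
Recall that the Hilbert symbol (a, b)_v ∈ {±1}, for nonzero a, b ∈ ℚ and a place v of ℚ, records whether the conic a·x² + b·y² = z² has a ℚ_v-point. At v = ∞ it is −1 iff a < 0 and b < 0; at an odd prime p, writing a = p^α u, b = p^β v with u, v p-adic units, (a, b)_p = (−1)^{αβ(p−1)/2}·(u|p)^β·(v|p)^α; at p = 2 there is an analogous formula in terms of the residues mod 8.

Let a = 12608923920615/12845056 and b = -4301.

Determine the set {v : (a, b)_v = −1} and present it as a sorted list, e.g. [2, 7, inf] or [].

[2, 23]

(a, b) ≡ (935, -4301) mod (ℚ^×)²; places V = {2, 3, 5, 7, 11, 17, 23, ∞}.
(a,b)_2: α=-18, β=0; u≡7, v≡3 (mod 8); ε(u)ε(v)=1·1, αω(v)=-18·1, βω(u)=0·0; sum ≡ 1  ⇒  -1.
(a,b)_5: α=1, u≡3; β=0, v≡4 (mod 5); (3|5)=-1, (4|5)=+1; sign (−1)^0·-1^0·+1^1 = +1.
(a,b)_7: α=-2, u≡1; β=0, v≡4 (mod 7); (1|7)=+1, (4|7)=+1; sign (−1)^0·+1^0·+1^-2 = +1.
(a,b)_17: α=3, u≡4; β=1, v≡2 (mod 17); (4|17)=+1, (2|17)=+1; sign (−1)^0·+1^1·+1^3 = +1.
(a,b)_23: α=2, u≡20; β=1, v≡20 (mod 23); (20|23)=-1, (20|23)=-1; sign (−1)^0·-1^1·-1^2 = -1.
(a,b)_∞: sgn(935)=+, sgn(-4301)=−, so +1.
(a,b)_11: α=3, u≡7; β=1, v≡5 (mod 11); (7|11)=-1, (5|11)=+1; sign (−1)^1·-1^1·+1^3 = +1.
(a,b)_3: α=6, u≡2; β=0, v≡1 (mod 3); (2|3)=-1, (1|3)=+1; sign (−1)^0·-1^0·+1^6 = +1.
Ram(935, -4301) = {2, 23}; no ℚ_2-point on the conic.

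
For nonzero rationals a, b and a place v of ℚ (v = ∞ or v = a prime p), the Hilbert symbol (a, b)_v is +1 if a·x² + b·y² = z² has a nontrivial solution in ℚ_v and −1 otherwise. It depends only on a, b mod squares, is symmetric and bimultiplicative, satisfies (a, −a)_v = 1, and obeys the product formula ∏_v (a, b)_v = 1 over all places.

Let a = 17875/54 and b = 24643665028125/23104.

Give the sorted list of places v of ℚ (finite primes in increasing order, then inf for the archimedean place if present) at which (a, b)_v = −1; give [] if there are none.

[2, 3, 5, 13]

Mod squares: a ≡ 4290, b ≡ 5. Check v ∈ {∞, 2, 3, 5, 11, 13, 19, 23}.
v=5: a=5^3·(≡2), b=5^5·(≡1) mod 5; (2|5)=-1, (1|5)=+1; (−1)^{3·5·2}·(-1)^5·(+1)^3 = -1.
v=13: a=13^1·(≡5), b=13^2·(≡8) mod 13; (5|13)=-1, (8|13)=-1; (−1)^{1·2·6}·(-1)^2·(-1)^1 = -1.
v=3: a=3^-3·(≡2), b=3^6·(≡2) mod 3; (2|3)=-1, (2|3)=-1; (−1)^{-3·6·1}·(-1)^6·(-1)^-3 = -1.
v=23: a=23^0·(≡12), b=23^2·(≡15) mod 23; (12|23)=+1, (15|23)=-1; (−1)^{0·2·11}·(+1)^2·(-1)^0 = +1.
v=∞: 4290 > 0 and 5 > 0  ⇒  (a,b)_∞ = +1.
v=11: a=11^1·(≡3), b=11^2·(≡3) mod 11; (3|11)=+1, (3|11)=+1; (−1)^{1·2·5}·(+1)^2·(+1)^1 = +1.
v=19: a=19^0·(≡14), b=19^-2·(≡17) mod 19; (14|19)=-1, (17|19)=+1; (−1)^{0·-2·9}·(-1)^-2·(+1)^0 = +1.
v=2: v_2(a)=-1, v_2(b)=-6; units ≡ 1, 5 (mod 8); ε·ε+αω+βω = 0·0+-1·1+-6·0 ≡ 1  ⇒  (a,b)_2 = -1.
|Ram(4290, 5)| = 4, even; anisotropic at {2, 3, 5, 13}.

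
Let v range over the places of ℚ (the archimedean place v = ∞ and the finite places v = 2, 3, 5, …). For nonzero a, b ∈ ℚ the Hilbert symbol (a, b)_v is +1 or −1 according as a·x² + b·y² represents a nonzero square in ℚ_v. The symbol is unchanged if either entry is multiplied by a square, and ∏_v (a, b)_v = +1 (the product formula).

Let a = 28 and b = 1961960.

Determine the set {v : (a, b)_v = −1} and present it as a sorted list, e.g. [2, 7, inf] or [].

Mod squares: a ≡ 7, b ≡ 10010. Check v ∈ {∞, 2, 5, 7, 11, 13}.
v=13: a=13^0·(≡2), b=13^1·(≡3) mod 13; (2|13)=-1, (3|13)=+1; (−1)^{0·1·6}·(-1)^1·(+1)^0 = -1.
v=11: a=11^0·(≡6), b=11^1·(≡6) mod 11; (6|11)=-1, (6|11)=-1; (−1)^{0·1·5}·(-1)^1·(-1)^0 = -1.
v=∞: 7 > 0 and 10010 > 0  ⇒  (a,b)_∞ = +1.
v=7: a=7^1·(≡4), b=7^3·(≡1) mod 7; (4|7)=+1, (1|7)=+1; (−1)^{1·3·3}·(+1)^3·(+1)^1 = -1.
v=5: a=5^0·(≡3), b=5^1·(≡2) mod 5; (3|5)=-1, (2|5)=-1; (−1)^{0·1·2}·(-1)^1·(-1)^0 = -1.
v=2: v_2(a)=2, v_2(b)=3; units ≡ 7, 5 (mod 8); ε·ε+αω+βω = 1·0+2·1+3·0 ≡ 0  ⇒  (a,b)_2 = +1.
Ram(7, 10010) = {5, 7, 11, 13}; no ℚ_5-point on the conic.

[5, 7, 11, 13]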